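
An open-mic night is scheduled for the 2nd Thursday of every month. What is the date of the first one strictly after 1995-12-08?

1995-12-14

December 1995 starts on a Friday; its first Thursday is the 7th, so the 2nd Thursday is the 14th — 1995-12-14.
1995-12-14 is after 1995-12-08, so that is the next one.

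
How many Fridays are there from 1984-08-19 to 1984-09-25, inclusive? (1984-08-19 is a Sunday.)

5

1984-08-19 is a Sunday; the first Friday on or after it is 1984-08-24 (5 days later).
From 1984-08-24 to 1984-09-25: 7 + 25 = 32 days (rest of August, September).
32 ÷ 7 = 4 full weeks with remainder 4, so 4 more Fridays after the first → 5.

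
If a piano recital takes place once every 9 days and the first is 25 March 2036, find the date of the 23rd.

9 October 2036

The 23rd occurrence is 22 intervals after the first: 22 × 9 = 198 days after 25 March 2036.
March has 31 days — 6 days to the end of March leaves 192.
April has 30 days (162 left).
May has 31 days (131 left).
June has 30 days (101 left).
July has 31 days (70 left).
August has 31 days (39 left).
September has 30 days (9 left).
9 days into October → 9 October 2036.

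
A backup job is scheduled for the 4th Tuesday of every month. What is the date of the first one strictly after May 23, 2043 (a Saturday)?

May 2043 starts on a Friday; its first Tuesday is the 5th, so the 4th Tuesday is the 26th — May 26, 2043.
May 26, 2043 is after May 23, 2043, so that is the next one.

May 26, 2043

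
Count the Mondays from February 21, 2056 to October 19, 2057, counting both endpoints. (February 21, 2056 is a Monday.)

87

February 21, 2056 is a Monday; the first Monday on or after it is February 21, 2056.
From February 21, 2056 to October 19, 2057: 314 + 292 = 606 days (rest of 2056, to October 19, 2057 in 2057).
606 ÷ 7 = 86 full weeks with remainder 4, so 86 more Mondays after the first → 87.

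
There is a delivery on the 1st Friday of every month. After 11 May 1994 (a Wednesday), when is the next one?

3 June 1994

May 1994 starts on a Sunday, so its 1st Friday is 6 May 1994 (5 days in).
That is not after 11 May 1994, so look at June 1994.
June 1994 starts on a Wednesday, so its 1st Friday is 3 June 1994 (2 days in).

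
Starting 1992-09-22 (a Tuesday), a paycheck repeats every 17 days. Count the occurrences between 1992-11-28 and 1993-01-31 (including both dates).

4

Occurrences land 17·i days after 1992-09-22 for i = 0, 1, 2, …
1992-11-28 is 67 days after the start; 67 ÷ 17 = 3 remainder 16; since the remainder is 16, round up to i = 4. First occurrence in the window: #5 on 1992-11-29 (4×17 = 68 days in).
1993-01-31 is 131 days after the start; 131 ÷ 17 = 7 remainder 12. Last occurrence in the window: #8 on 1993-01-19.
Occurrences #5 through #8: 4 in total.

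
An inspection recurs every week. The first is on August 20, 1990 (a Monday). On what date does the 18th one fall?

December 17, 1990

The 18th occurrence is 17 intervals after the first: 17 × 7 = 119 days after August 20, 1990.
August has 31 days — 11 days to the end of August leaves 108.
September has 30 days (78 left).
October has 31 days (47 left).
November has 30 days (17 left).
17 days into December → December 17, 1990.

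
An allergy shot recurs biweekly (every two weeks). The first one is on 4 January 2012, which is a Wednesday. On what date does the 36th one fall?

8 May 2013

The 36th occurrence is 35 intervals after the first: 35 × 14 = 490 days after 4 January 2012.
January has 31 days — 27 days to the end of January leaves 463.
From end of January to end of 2012 is 335 days (128 left).
January has 31 days (97 left).
February has 28 days (69 left).
March has 31 days (38 left).
April has 30 days (8 left).
8 days into May → 8 May 2013.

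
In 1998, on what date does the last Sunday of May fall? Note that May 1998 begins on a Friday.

31 May 1998

May 1998 begins on a Friday, so the first Sunday is May 3 (2 days later).
May 1998 has 31 days. Adding weeks: 3, 10, 17, 24, 31 — the last one ≤ 31 is the 31st.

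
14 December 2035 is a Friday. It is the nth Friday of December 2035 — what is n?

Day 14 falls in week ⌈14/7⌉ of the month.
Days 1–7 hold the 1st Friday, 8–14 the 2nd, 15–21 the 3rd, 22–28 the 4th, 29–31 the 5th.
14 is in the range for the 2nd.

2nd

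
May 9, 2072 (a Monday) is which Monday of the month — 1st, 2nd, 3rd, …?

Day 9 falls in week ⌈9/7⌉ of the month.
Days 1–7 hold the 1st Monday, 8–14 the 2nd, 15–21 the 3rd, 22–28 the 4th, 29–31 the 5th.
9 is in the range for the 2nd.

2nd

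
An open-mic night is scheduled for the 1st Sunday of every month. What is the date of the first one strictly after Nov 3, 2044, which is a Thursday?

Nov 2044 starts on a Tuesday, so its 1st Sunday is Nov 6, 2044 (5 days in).
Nov 6, 2044 is after Nov 3, 2044, so that is the next one.

Nov 6, 2044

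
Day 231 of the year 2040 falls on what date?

18 August 2040

January has 31 days (231 − 31 = 200 remain).
February has 29 days (200 − 29 = 171 remain).
March has 31 days (171 − 31 = 140 remain).
April has 30 days (140 − 30 = 110 remain).
May has 31 days (110 − 31 = 79 remain).
June has 30 days (79 − 30 = 49 remain).
July has 31 days (49 − 31 = 18 remain).
18 into August → August 18.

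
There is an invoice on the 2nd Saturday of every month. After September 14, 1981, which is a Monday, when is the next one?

October 10, 1981

September 1981 starts on a Tuesday; its first Saturday is the 5th, so the 2nd Saturday is the 12th — September 12, 1981.
That is not after September 14, 1981, so look at October 1981.
October 1981 starts on a Thursday; its first Saturday is the 3rd, so the 2nd Saturday is the 10th — October 10, 1981.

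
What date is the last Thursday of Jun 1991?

Jun 1991 begins on a Saturday, so the first Thursday is Jun 6 (5 days later).
Jun 1991 has 30 days. Adding weeks: 6, 13, 20, 27 — the last one ≤ 30 is the 27th.

Jun 27, 1991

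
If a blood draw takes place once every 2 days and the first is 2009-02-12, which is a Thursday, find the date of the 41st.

2009-05-03

The 41st occurrence is 40 intervals after the first: 40 × 2 = 80 days after 2009-02-12.
February has 28 days — 16 days to the end of February leaves 64.
March has 31 days (33 left).
April has 30 days (3 left).
3 days into May → 2009-05-03.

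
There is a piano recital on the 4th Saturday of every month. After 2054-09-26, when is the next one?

2054-10-24

September 2054 starts on a Tuesday; its first Saturday is the 5th, so the 4th Saturday is the 26th — 2054-09-26.
That is not after 2054-09-26, so look at October 2054.
October 2054 starts on a Thursday; its first Saturday is the 3rd, so the 4th Saturday is the 24th — 2054-10-24.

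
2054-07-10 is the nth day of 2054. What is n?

191

Days in months before July: 31 + 28 + 31 + 30 + 31 + 30 = 181.
Plus 10 days into July → day 191.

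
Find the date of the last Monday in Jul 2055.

Jul 26, 2055

The first Monday of Jul 2055 is Jul 5.
Jul 2055 has 31 days. Adding weeks: 5, 12, 19, 26 — the last one ≤ 31 is the 26th.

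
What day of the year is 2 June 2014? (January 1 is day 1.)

153

Days in months before June: 31 + 28 + 31 + 30 + 31 = 151.
Plus 2 days into June → day 153.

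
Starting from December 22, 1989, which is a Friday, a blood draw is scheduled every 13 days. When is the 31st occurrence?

January 16, 1991

The 31st occurrence is 30 intervals after the first: 30 × 13 = 390 days after December 22, 1989.
December has 31 days — 9 days to the end of December leaves 381.
January has 31 days (350 left).
February has 28 days (322 left).
March has 31 days (291 left).
April has 30 days (261 left).
May has 31 days (230 left).
June has 30 days (200 left).
July has 31 days (169 left).
August has 31 days (138 left).
September has 30 days (108 left).
October has 31 days (77 left).
November has 30 days (47 left).
December has 31 days (16 left).
16 days into January → January 16, 1991.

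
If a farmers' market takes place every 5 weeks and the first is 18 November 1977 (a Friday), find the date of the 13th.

12 January 1979

The 13th occurrence is 12 intervals after the first: 12 × 35 = 420 days after 18 November 1977.
November has 30 days — 12 days to the end of November leaves 408.
From end of November to end of 1977 is 31 days (377 left).
1978 has 365 days (12 left).
12 days into January → 12 January 1979.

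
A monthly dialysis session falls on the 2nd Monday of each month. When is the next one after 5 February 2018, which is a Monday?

February 2018 starts on a Thursday; its first Monday is the 5th, so the 2nd Monday is the 12th — 12 February 2018.
12 February 2018 is after 5 February 2018, so that is the next one.

12 February 2018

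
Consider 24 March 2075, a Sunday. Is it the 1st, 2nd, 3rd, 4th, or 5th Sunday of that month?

Day 24 falls in week ⌈24/7⌉ of the month.
Days 1–7 hold the 1st Sunday, 8–14 the 2nd, 15–21 the 3rd, 22–28 the 4th, 29–31 the 5th.
24 is in the range for the 4th.

4th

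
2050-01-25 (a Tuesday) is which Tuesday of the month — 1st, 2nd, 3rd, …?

Day 25 falls in week ⌈25/7⌉ of the month.
Days 1–7 hold the 1st Tuesday, 8–14 the 2nd, 15–21 the 3rd, 22–28 the 4th, 29–31 the 5th.
25 is in the range for the 4th.

4th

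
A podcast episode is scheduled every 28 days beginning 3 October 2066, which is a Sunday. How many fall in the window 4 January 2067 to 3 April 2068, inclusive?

Occurrences land 28·i days after 3 October 2066 for i = 0, 1, 2, …
4 January 2067 is 93 days after the start; 93 ÷ 28 = 3 remainder 9; since the remainder is 9, round up to i = 4. First occurrence in the window: #5 on 23 January 2067 (4×28 = 112 days in).
3 April 2068 is 548 days after the start; 548 ÷ 28 = 19 remainder 16. Last occurrence in the window: #20 on 18 March 2068.
Occurrences #5 through #20: 16 in total.

16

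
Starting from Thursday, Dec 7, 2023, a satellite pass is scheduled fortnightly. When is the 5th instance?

The 5th occurrence is 4 intervals after the first: 4 × 14 = 56 days after Dec 7, 2023.
Dec has 31 days — 24 days to the end of Dec leaves 32.
Jan has 31 days (1 left).
1 day into Feb → Feb 1, 2024.

Feb 1, 2024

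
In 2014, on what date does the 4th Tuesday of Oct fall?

The first Tuesday of Oct 2014 is Oct 7.
The 4th Tuesday is 3 weeks later: 7 + 21 = 28.

Oct 28, 2014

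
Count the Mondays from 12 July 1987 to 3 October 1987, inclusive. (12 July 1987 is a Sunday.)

12 July 1987 is a Sunday; the first Monday on or after it is 13 July 1987 (1 day later).
From 13 July 1987 to 3 October 1987: 18 + 31 + 30 + 3 = 82 days (rest of July, August, September, October).
82 ÷ 7 = 11 full weeks with remainder 5, so 11 more Mondays after the first → 12.

12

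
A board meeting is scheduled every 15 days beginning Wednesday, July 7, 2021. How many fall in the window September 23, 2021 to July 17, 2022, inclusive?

Occurrences land 15·i days after July 7, 2021 for i = 0, 1, 2, …
September 23, 2021 is 78 days after the start; 78 ÷ 15 = 5 remainder 3; since the remainder is 3, round up to i = 6. First occurrence in the window: #7 on October 5, 2021 (6×15 = 90 days in).
July 17, 2022 is 375 days after the start; 375 ÷ 15 = 25 remainder 0. Last occurrence in the window: #26 on July 17, 2022.
Occurrences #7 through #26: 20 in total.

20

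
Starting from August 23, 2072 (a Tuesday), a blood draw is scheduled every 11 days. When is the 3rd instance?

September 14, 2072

The 3rd occurrence is 2 intervals after the first: 2 × 11 = 22 days after August 23, 2072.
August has 31 days — 8 days to the end of August leaves 14.
14 days into September → September 14, 2072.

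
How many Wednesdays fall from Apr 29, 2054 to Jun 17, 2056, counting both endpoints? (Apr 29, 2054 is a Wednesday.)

112

Apr 29, 2054 is a Wednesday; the first Wednesday on or after it is Apr 29, 2054.
From Apr 29, 2054 to Jun 17, 2056: 246 + 365 + 169 = 780 days (rest of 2054, 2055, to Jun 17, 2056 in 2056).
780 ÷ 7 = 111 full weeks with remainder 3, so 111 more Wednesdays after the first → 112.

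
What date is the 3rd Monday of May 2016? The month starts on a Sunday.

May 2016 begins on a Sunday, so the first Monday is May 2 (1 day later).
The 3rd Monday is 2 weeks later: 2 + 14 = 16.

16 May 2016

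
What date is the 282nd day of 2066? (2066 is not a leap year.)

January has 31 days (282 − 31 = 251 remain).
February has 28 days (251 − 28 = 223 remain).
March has 31 days (223 − 31 = 192 remain).
April has 30 days (192 − 30 = 162 remain).
May has 31 days (162 − 31 = 131 remain).
June has 30 days (131 − 30 = 101 remain).
July has 31 days (101 − 31 = 70 remain).
August has 31 days (70 − 31 = 39 remain).
September has 30 days (39 − 30 = 9 remain).
9 into October → October 9.

9 October 2066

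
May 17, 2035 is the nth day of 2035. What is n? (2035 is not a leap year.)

137

Days in months before May: 31 + 28 + 31 + 30 = 120.
Plus 17 days into May → day 137.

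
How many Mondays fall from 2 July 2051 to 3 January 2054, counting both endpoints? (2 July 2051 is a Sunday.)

2 July 2051 is a Sunday; the first Monday on or after it is 3 July 2051 (1 day later).
From 3 July 2051 to 3 January 2054: 181 + 366 + 365 + 3 = 915 days (rest of 2051, 2052, 2053, to 3 January 2054 in 2054).
915 ÷ 7 = 130 full weeks with remainder 5, so 130 more Mondays after the first → 131.

131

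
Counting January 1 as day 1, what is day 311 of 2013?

Jan has 31 days (311 − 31 = 280 remain).
Feb has 28 days (280 − 28 = 252 remain).
Mar has 31 days (252 − 31 = 221 remain).
Apr has 30 days (221 − 30 = 191 remain).
May has 31 days (191 − 31 = 160 remain).
Jun has 30 days (160 − 30 = 130 remain).
Jul has 31 days (130 − 31 = 99 remain).
Aug has 31 days (99 − 31 = 68 remain).
Sep has 30 days (68 − 30 = 38 remain).
Oct has 31 days (38 − 31 = 7 remain).
7 into Nov → Nov 7.

Nov 7, 2013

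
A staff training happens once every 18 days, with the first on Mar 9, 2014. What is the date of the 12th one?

Sep 23, 2014

The 12th occurrence is 11 intervals after the first: 11 × 18 = 198 days after Mar 9, 2014.
Mar has 31 days — 22 days to the end of Mar leaves 176.
Apr has 30 days (146 left).
May has 31 days (115 left).
Jun has 30 days (85 left).
Jul has 31 days (54 left).
Aug has 31 days (23 left).
23 days into Sep → Sep 23, 2014.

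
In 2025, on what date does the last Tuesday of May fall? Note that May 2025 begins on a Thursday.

May 2025 begins on a Thursday, so the first Tuesday is May 6 (5 days later).
May 2025 has 31 days. Adding weeks: 6, 13, 20, 27 — the last one ≤ 31 is the 27th.

May 27, 2025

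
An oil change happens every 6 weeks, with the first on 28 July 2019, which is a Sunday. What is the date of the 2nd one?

8 September 2019

The 2nd occurrence is 1 interval after the first: 1 × 42 = 42 days after 28 July 2019.
July has 31 days — 3 days to the end of July leaves 39.
August has 31 days (8 left).
8 days into September → 8 September 2019.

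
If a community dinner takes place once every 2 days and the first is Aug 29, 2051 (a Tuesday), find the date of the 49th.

Dec 3, 2051

The 49th occurrence is 48 intervals after the first: 48 × 2 = 96 days after Aug 29, 2051.
Aug has 31 days — 2 days to the end of Aug leaves 94.
Sep has 30 days (64 left).
Oct has 31 days (33 left).
Nov has 30 days (3 left).
3 days into Dec → Dec 3, 2051.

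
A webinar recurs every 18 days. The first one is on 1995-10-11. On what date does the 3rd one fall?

The 3rd occurrence is 2 intervals after the first: 2 × 18 = 36 days after 1995-10-11.
October has 31 days — 20 days to the end of October leaves 16.
16 days into November → 1995-11-16.

1995-11-16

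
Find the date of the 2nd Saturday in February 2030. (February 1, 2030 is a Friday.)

February 9, 2030

February 2030 begins on a Friday, so the first Saturday is February 2 (1 day later).
The 2nd Saturday is 1 weeks later: 2 + 7 = 9.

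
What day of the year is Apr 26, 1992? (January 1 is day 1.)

117

Days in months before Apr: 31 + 29 + 31 = 91.
Plus 26 days into Apr → day 117.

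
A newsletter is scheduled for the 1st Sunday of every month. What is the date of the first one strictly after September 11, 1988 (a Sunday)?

October 2, 1988

September 1988 starts on a Thursday, so its 1st Sunday is September 4, 1988 (3 days in).
That is not after September 11, 1988, so look at October 1988.
October 1988 starts on a Saturday, so its 1st Sunday is October 2, 1988 (1 day in).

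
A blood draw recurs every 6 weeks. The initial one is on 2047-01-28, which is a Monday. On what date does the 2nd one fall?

2047-03-11

The 2nd occurrence is 1 interval after the first: 1 × 42 = 42 days after 2047-01-28.
January has 31 days — 3 days to the end of January leaves 39.
February has 28 days (11 left).
11 days into March → 2047-03-11.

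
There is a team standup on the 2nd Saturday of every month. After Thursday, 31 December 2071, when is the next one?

December 2071 starts on a Tuesday; its first Saturday is the 5th, so the 2nd Saturday is the 12th — 12 December 2071.
That is not after 31 December 2071, so look at January 2072.
January 2072 starts on a Friday; its first Saturday is the 2nd, so the 2nd Saturday is the 9th — 9 January 2072.

9 January 2072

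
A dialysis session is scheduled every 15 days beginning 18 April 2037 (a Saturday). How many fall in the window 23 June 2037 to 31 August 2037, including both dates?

Occurrences land 15·i days after 18 April 2037 for i = 0, 1, 2, …
23 June 2037 is 66 days after the start; 66 ÷ 15 = 4 remainder 6; since the remainder is 6, round up to i = 5. First occurrence in the window: #6 on 2 July 2037 (5×15 = 75 days in).
31 August 2037 is 135 days after the start; 135 ÷ 15 = 9 remainder 0. Last occurrence in the window: #10 on 31 August 2037.
Occurrences #6 through #10: 5 in total.

5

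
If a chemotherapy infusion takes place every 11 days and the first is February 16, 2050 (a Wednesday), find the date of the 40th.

April 21, 2051

The 40th occurrence is 39 intervals after the first: 39 × 11 = 429 days after February 16, 2050.
February has 28 days — 12 days to the end of February leaves 417.
From end of February to end of 2050 is 306 days (111 left).
January has 31 days (80 left).
February has 28 days (52 left).
March has 31 days (21 left).
21 days into April → April 21, 2051.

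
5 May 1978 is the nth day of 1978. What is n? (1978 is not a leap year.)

Days in months before May: 31 + 28 + 31 + 30 = 120.
Plus 5 days into May → day 125.

125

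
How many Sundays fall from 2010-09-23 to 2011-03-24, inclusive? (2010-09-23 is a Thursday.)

26

2010-09-23 is a Thursday; the first Sunday on or after it is 2010-09-26 (3 days later).
From 2010-09-26 to 2011-03-24: 4 + 31 + 30 + 31 + 31 + 28 + 24 = 179 days (rest of September, October, November, December, January, February, March).
179 ÷ 7 = 25 full weeks with remainder 4, so 25 more Sundays after the first → 26.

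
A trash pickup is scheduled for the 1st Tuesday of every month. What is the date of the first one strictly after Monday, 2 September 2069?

September 2069 starts on a Sunday, so its 1st Tuesday is 3 September 2069 (2 days in).
3 September 2069 is after 2 September 2069, so that is the next one.

3 September 2069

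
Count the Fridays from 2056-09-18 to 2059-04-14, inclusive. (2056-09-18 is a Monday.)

2056-09-18 is a Monday; the first Friday on or after it is 2056-09-22 (4 days later).
From 2056-09-22 to 2059-04-14: 100 + 365 + 365 + 104 = 934 days (rest of 2056, 2057, 2058, to 2059-04-14 in 2059).
934 ÷ 7 = 133 full weeks with remainder 3, so 133 more Fridays after the first → 134.

134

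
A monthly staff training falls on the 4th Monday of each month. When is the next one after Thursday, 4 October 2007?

22 October 2007

October 2007 starts on a Monday; its first Monday is the 1st, so the 4th Monday is the 22nd — 22 October 2007.
22 October 2007 is after 4 October 2007, so that is the next one.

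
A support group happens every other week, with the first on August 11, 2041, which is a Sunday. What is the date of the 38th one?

January 11, 2043

The 38th occurrence is 37 intervals after the first: 37 × 14 = 518 days after August 11, 2041.
August has 31 days — 20 days to the end of August leaves 498.
From end of August to end of 2041 is 122 days (376 left).
2042 has 365 days (11 left).
11 days into January → January 11, 2043.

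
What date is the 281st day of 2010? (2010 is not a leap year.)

2010-10-08

January has 31 days (281 − 31 = 250 remain).
February has 28 days (250 − 28 = 222 remain).
March has 31 days (222 − 31 = 191 remain).
April has 30 days (191 − 30 = 161 remain).
May has 31 days (161 − 31 = 130 remain).
June has 30 days (130 − 30 = 100 remain).
July has 31 days (100 − 31 = 69 remain).
August has 31 days (69 − 31 = 38 remain).
September has 30 days (38 − 30 = 8 remain).
8 into October → October 8.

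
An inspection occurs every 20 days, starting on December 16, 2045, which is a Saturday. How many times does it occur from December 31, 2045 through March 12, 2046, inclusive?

4

Occurrences land 20·i days after December 16, 2045 for i = 0, 1, 2, …
December 31, 2045 is 15 days after the start; 15 ÷ 20 = 0 remainder 15; since the remainder is 15, round up to i = 1. First occurrence in the window: #2 on January 5, 2046 (1×20 = 20 days in).
March 12, 2046 is 86 days after the start; 86 ÷ 20 = 4 remainder 6. Last occurrence in the window: #5 on March 6, 2046.
Occurrences #2 through #5: 4 in total.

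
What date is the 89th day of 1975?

January has 31 days (89 − 31 = 58 remain).
February has 28 days (58 − 28 = 30 remain).
30 into March → March 30.

30 March 1975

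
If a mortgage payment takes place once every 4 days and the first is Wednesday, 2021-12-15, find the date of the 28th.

The 28th occurrence is 27 intervals after the first: 27 × 4 = 108 days after 2021-12-15.
December has 31 days — 16 days to the end of December leaves 92.
January has 31 days (61 left).
February has 28 days (33 left).
March has 31 days (2 left).
2 days into April → 2022-04-02.

2022-04-02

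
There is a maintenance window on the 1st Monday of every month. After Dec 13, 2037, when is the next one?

Dec 2037 starts on a Tuesday, so its 1st Monday is Dec 7, 2037 (6 days in).
That is not after Dec 13, 2037, so look at Jan 2038.
Jan 2038 starts on a Friday, so its 1st Monday is Jan 4, 2038 (3 days in).

Jan 4, 2038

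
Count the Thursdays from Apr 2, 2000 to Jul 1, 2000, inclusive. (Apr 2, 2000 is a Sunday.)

13

Apr 2, 2000 is a Sunday; the first Thursday on or after it is Apr 6, 2000 (4 days later).
From Apr 6, 2000 to Jul 1, 2000: 24 + 31 + 30 + 1 = 86 days (rest of Apr, May, Jun, Jul).
86 ÷ 7 = 12 full weeks with remainder 2, so 12 more Thursdays after the first → 13.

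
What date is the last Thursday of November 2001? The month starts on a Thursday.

November 2001 begins on a Thursday, so the first Thursday is November 1.
November 2001 has 30 days. Adding weeks: 1, 8, 15, 22, 29 — the last one ≤ 30 is the 29th.

29 November 2001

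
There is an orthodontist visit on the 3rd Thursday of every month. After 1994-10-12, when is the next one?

October 1994 starts on a Saturday; its first Thursday is the 6th, so the 3rd Thursday is the 20th — 1994-10-20.
1994-10-20 is after 1994-10-12, so that is the next one.

1994-10-20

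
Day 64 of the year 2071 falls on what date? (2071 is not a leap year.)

Mar 5, 2071

Jan has 31 days (64 − 31 = 33 remain).
Feb has 28 days (33 − 28 = 5 remain).
5 into Mar → Mar 5.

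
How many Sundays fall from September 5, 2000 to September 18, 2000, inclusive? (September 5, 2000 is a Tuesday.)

September 5, 2000 is a Tuesday; the first Sunday on or after it is September 10, 2000 (5 days later).
From September 10, 2000 to September 18, 2000 is 18 − 10 = 8 days.
8 ÷ 7 = 1 full weeks with remainder 1, so 1 more Sundays after the first → 2.

2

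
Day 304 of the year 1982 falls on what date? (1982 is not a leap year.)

January has 31 days (304 − 31 = 273 remain).
February has 28 days (273 − 28 = 245 remain).
March has 31 days (245 − 31 = 214 remain).
April has 30 days (214 − 30 = 184 remain).
May has 31 days (184 − 31 = 153 remain).
June has 30 days (153 − 30 = 123 remain).
July has 31 days (123 − 31 = 92 remain).
August has 31 days (92 − 31 = 61 remain).
September has 30 days (61 − 30 = 31 remain).
31 into October → October 31.

October 31, 1982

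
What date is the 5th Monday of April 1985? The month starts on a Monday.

29 April 1985

April 1985 begins on a Monday, so the first Monday is April 1.
The 5th Monday is 4 weeks later: 1 + 28 = 29.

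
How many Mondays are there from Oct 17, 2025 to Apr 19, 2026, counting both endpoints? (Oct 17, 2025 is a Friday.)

Oct 17, 2025 is a Friday; the first Monday on or after it is Oct 20, 2025 (3 days later).
From Oct 20, 2025 to Apr 19, 2026: 11 + 30 + 31 + 31 + 28 + 31 + 19 = 181 days (rest of Oct, Nov, Dec, Jan, Feb, Mar, Apr).
181 ÷ 7 = 25 full weeks with remainder 6, so 25 more Mondays after the first → 26.

26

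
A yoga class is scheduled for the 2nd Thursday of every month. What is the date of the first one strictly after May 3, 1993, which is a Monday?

May 13, 1993

May 1993 starts on a Saturday; its first Thursday is the 6th, so the 2nd Thursday is the 13th — May 13, 1993.
May 13, 1993 is after May 3, 1993, so that is the next one.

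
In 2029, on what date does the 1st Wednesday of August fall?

August 2029 begins on a Wednesday, so the first Wednesday is August 1.

1 August 2029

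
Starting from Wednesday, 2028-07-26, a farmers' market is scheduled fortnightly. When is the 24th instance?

The 24th occurrence is 23 intervals after the first: 23 × 14 = 322 days after 2028-07-26.
July has 31 days — 5 days to the end of July leaves 317.
August has 31 days (286 left).
September has 30 days (256 left).
October has 31 days (225 left).
November has 30 days (195 left).
December has 31 days (164 left).
January has 31 days (133 left).
February has 28 days (105 left).
March has 31 days (74 left).
April has 30 days (44 left).
May has 31 days (13 left).
13 days into June → 2029-06-13.

2029-06-13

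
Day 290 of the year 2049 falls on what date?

October 17, 2049

January has 31 days (290 − 31 = 259 remain).
February has 28 days (259 − 28 = 231 remain).
March has 31 days (231 − 31 = 200 remain).
April has 30 days (200 − 30 = 170 remain).
May has 31 days (170 − 31 = 139 remain).
June has 30 days (139 − 30 = 109 remain).
July has 31 days (109 − 31 = 78 remain).
August has 31 days (78 − 31 = 47 remain).
September has 30 days (47 − 30 = 17 remain).
17 into October → October 17.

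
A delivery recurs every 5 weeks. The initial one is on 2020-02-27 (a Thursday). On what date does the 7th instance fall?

The 7th occurrence is 6 intervals after the first: 6 × 35 = 210 days after 2020-02-27.
February has 29 days — 2 days to the end of February leaves 208.
March has 31 days (177 left).
April has 30 days (147 left).
May has 31 days (116 left).
June has 30 days (86 left).
July has 31 days (55 left).
August has 31 days (24 left).
24 days into September → 2020-09-24.

2020-09-24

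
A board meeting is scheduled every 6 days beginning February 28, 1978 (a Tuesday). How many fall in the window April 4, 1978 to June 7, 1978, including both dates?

11

Occurrences land 6·i days after February 28, 1978 for i = 0, 1, 2, …
April 4, 1978 is 35 days after the start; 35 ÷ 6 = 5 remainder 5; since the remainder is 5, round up to i = 6. First occurrence in the window: #7 on April 5, 1978 (6×6 = 36 days in).
June 7, 1978 is 99 days after the start; 99 ÷ 6 = 16 remainder 3. Last occurrence in the window: #17 on June 4, 1978.
Occurrences #7 through #17: 11 in total.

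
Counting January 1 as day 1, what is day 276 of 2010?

January has 31 days (276 − 31 = 245 remain).
February has 28 days (245 − 28 = 217 remain).
March has 31 days (217 − 31 = 186 remain).
April has 30 days (186 − 30 = 156 remain).
May has 31 days (156 − 31 = 125 remain).
June has 30 days (125 − 30 = 95 remain).
July has 31 days (95 − 31 = 64 remain).
August has 31 days (64 − 31 = 33 remain).
September has 30 days (33 − 30 = 3 remain).
3 into October → October 3.

3 October 2010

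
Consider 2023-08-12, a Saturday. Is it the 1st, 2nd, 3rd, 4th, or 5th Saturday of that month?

Day 12 falls in week ⌈12/7⌉ of the month.
Days 1–7 hold the 1st Saturday, 8–14 the 2nd, 15–21 the 3rd, 22–28 the 4th, 29–31 the 5th.
12 is in the range for the 2nd.

2nd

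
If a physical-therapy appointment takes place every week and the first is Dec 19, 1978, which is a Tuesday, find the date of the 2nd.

Dec 26, 1978

The 2nd occurrence is 1 interval after the first: 1 × 7 = 7 days after Dec 19, 1978.
7 days later is Dec 26, 1978.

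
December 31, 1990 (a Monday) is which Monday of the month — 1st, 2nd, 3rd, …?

5th

Day 31 falls in week ⌈31/7⌉ of the month.
Days 1–7 hold the 1st Monday, 8–14 the 2nd, 15–21 the 3rd, 22–28 the 4th, 29–31 the 5th.
31 is in the range for the 5th.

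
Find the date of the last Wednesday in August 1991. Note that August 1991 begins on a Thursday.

August 1991 begins on a Thursday, so the first Wednesday is August 7 (6 days later).
August 1991 has 31 days. Adding weeks: 7, 14, 21, 28 — the last one ≤ 31 is the 28th.

August 28, 1991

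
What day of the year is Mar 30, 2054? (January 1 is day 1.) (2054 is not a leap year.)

89

Days in months before Mar: 31 + 28 = 59.
Plus 30 days into Mar → day 89.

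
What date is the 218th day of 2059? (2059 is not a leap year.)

6 August 2059

January has 31 days (218 − 31 = 187 remain).
February has 28 days (187 − 28 = 159 remain).
March has 31 days (159 − 31 = 128 remain).
April has 30 days (128 − 30 = 98 remain).
May has 31 days (98 − 31 = 67 remain).
June has 30 days (67 − 30 = 37 remain).
July has 31 days (37 − 31 = 6 remain).
6 into August → August 6.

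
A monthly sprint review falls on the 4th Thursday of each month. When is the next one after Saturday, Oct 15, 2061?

Oct 27, 2061

Oct 2061 starts on a Saturday; its first Thursday is the 6th, so the 4th Thursday is the 27th — Oct 27, 2061.
Oct 27, 2061 is after Oct 15, 2061, so that is the next one.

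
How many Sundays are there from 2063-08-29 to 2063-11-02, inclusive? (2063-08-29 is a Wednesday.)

2063-08-29 is a Wednesday; the first Sunday on or after it is 2063-09-02 (4 days later).
From 2063-09-02 to 2063-11-02: 28 + 31 + 2 = 61 days (rest of September, October, November).
61 ÷ 7 = 8 full weeks with remainder 5, so 8 more Sundays after the first → 9.

9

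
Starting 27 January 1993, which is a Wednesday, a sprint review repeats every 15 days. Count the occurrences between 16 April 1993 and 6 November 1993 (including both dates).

13

Occurrences land 15·i days after 27 January 1993 for i = 0, 1, 2, …
16 April 1993 is 79 days after the start; 79 ÷ 15 = 5 remainder 4; since the remainder is 4, round up to i = 6. First occurrence in the window: #7 on 27 April 1993 (6×15 = 90 days in).
6 November 1993 is 283 days after the start; 283 ÷ 15 = 18 remainder 13. Last occurrence in the window: #19 on 24 October 1993.
Occurrences #7 through #19: 13 in total.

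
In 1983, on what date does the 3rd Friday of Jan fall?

Jan 1983 begins on a Saturday, so the first Friday is Jan 7 (6 days later).
The 3rd Friday is 2 weeks later: 7 + 14 = 21.

Jan 21, 1983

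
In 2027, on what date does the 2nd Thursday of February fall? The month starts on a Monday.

February 11, 2027

February 2027 begins on a Monday, so the first Thursday is February 4 (3 days later).
The 2nd Thursday is 1 weeks later: 4 + 7 = 11.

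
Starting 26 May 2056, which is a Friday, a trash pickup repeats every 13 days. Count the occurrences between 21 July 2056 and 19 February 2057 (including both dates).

Occurrences land 13·i days after 26 May 2056 for i = 0, 1, 2, …
21 July 2056 is 56 days after the start; 56 ÷ 13 = 4 remainder 4; since the remainder is 4, round up to i = 5. First occurrence in the window: #6 on 30 July 2056 (5×13 = 65 days in).
19 February 2057 is 269 days after the start; 269 ÷ 13 = 20 remainder 9. Last occurrence in the window: #21 on 10 February 2057.
Occurrences #6 through #21: 16 in total.

16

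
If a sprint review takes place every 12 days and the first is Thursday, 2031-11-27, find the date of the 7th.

2032-02-07

The 7th occurrence is 6 intervals after the first: 6 × 12 = 72 days after 2031-11-27.
November has 30 days — 3 days to the end of November leaves 69.
December has 31 days (38 left).
January has 31 days (7 left).
7 days into February → 2032-02-07.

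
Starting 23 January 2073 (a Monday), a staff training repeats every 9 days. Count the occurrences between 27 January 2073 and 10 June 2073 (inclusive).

15

Occurrences land 9·i days after 23 January 2073 for i = 0, 1, 2, …
27 January 2073 is 4 days after the start; 4 ÷ 9 = 0 remainder 4; since the remainder is 4, round up to i = 1. First occurrence in the window: #2 on 1 February 2073 (1×9 = 9 days in).
10 June 2073 is 138 days after the start; 138 ÷ 9 = 15 remainder 3. Last occurrence in the window: #16 on 7 June 2073.
Occurrences #2 through #16: 15 in total.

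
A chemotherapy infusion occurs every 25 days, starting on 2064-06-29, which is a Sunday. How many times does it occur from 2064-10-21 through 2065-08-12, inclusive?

Occurrences land 25·i days after 2064-06-29 for i = 0, 1, 2, …
2064-10-21 is 114 days after the start; 114 ÷ 25 = 4 remainder 14; since the remainder is 14, round up to i = 5. First occurrence in the window: #6 on 2064-11-01 (5×25 = 125 days in).
2065-08-12 is 409 days after the start; 409 ÷ 25 = 16 remainder 9. Last occurrence in the window: #17 on 2065-08-03.
Occurrences #6 through #17: 12 in total.

12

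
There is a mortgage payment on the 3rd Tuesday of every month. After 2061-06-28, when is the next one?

June 2061 starts on a Wednesday; its first Tuesday is the 7th, so the 3rd Tuesday is the 21st — 2061-06-21.
That is not after 2061-06-28, so look at July 2061.
July 2061 starts on a Friday; its first Tuesday is the 5th, so the 3rd Tuesday is the 19th — 2061-07-19.

2061-07-19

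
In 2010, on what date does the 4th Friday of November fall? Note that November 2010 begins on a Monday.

November 2010 begins on a Monday, so the first Friday is November 5 (4 days later).
The 4th Friday is 3 weeks later: 5 + 21 = 26.

November 26, 2010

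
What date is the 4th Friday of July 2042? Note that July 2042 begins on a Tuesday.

July 25, 2042

July 2042 begins on a Tuesday, so the first Friday is July 4 (3 days later).
The 4th Friday is 3 weeks later: 4 + 21 = 25.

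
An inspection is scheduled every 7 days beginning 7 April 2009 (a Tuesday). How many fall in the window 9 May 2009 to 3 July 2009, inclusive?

8

Occurrences land 7·i days after 7 April 2009 for i = 0, 1, 2, …
9 May 2009 is 32 days after the start; 32 ÷ 7 = 4 remainder 4; since the remainder is 4, round up to i = 5. First occurrence in the window: #6 on 12 May 2009 (5×7 = 35 days in).
3 July 2009 is 87 days after the start; 87 ÷ 7 = 12 remainder 3. Last occurrence in the window: #13 on 30 June 2009.
Occurrences #6 through #13: 8 in total.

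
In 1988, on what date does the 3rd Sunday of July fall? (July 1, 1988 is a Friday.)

1988-07-17

July 1988 begins on a Friday, so the first Sunday is July 3 (2 days later).
The 3rd Sunday is 2 weeks later: 3 + 14 = 17.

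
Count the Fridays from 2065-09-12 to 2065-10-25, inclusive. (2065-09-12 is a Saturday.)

6

2065-09-12 is a Saturday; the first Friday on or after it is 2065-09-18 (6 days later).
From 2065-09-18 to 2065-10-25: 12 + 25 = 37 days (rest of September, October).
37 ÷ 7 = 5 full weeks with remainder 2, so 5 more Fridays after the first → 6.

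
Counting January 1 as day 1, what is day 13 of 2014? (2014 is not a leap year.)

13 into Jan → Jan 13.

Jan 13, 2014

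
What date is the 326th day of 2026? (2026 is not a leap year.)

Nov 22, 2026

Jan has 31 days (326 − 31 = 295 remain).
Feb has 28 days (295 − 28 = 267 remain).
Mar has 31 days (267 − 31 = 236 remain).
Apr has 30 days (236 − 30 = 206 remain).
May has 31 days (206 − 31 = 175 remain).
Jun has 30 days (175 − 30 = 145 remain).
Jul has 31 days (145 − 31 = 114 remain).
Aug has 31 days (114 − 31 = 83 remain).
Sep has 30 days (83 − 30 = 53 remain).
Oct has 31 days (53 − 31 = 22 remain).
22 into Nov → Nov 22.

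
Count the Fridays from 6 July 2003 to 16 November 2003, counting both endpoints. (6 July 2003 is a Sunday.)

19

6 July 2003 is a Sunday; the first Friday on or after it is 11 July 2003 (5 days later).
From 11 July 2003 to 16 November 2003: 20 + 31 + 30 + 31 + 16 = 128 days (rest of July, August, September, October, November).
128 ÷ 7 = 18 full weeks with remainder 2, so 18 more Fridays after the first → 19.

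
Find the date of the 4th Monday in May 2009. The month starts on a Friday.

May 25, 2009

May 2009 begins on a Friday, so the first Monday is May 4 (3 days later).
The 4th Monday is 3 weeks later: 4 + 21 = 25.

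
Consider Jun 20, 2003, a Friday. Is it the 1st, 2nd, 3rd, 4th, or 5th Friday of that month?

3rd

Day 20 falls in week ⌈20/7⌉ of the month.
Days 1–7 hold the 1st Friday, 8–14 the 2nd, 15–21 the 3rd, 22–28 the 4th, 29–31 the 5th.
20 is in the range for the 3rd.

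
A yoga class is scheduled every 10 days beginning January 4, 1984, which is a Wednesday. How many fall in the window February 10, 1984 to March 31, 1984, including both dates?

Occurrences land 10·i days after January 4, 1984 for i = 0, 1, 2, …
February 10, 1984 is 37 days after the start; 37 ÷ 10 = 3 remainder 7; since the remainder is 7, round up to i = 4. First occurrence in the window: #5 on February 13, 1984 (4×10 = 40 days in).
March 31, 1984 is 87 days after the start; 87 ÷ 10 = 8 remainder 7. Last occurrence in the window: #9 on March 24, 1984.
Occurrences #5 through #9: 5 in total.

5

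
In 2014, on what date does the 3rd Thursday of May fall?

The first Thursday of May 2014 is May 1.
The 3rd Thursday is 2 weeks later: 1 + 14 = 15.

2014-05-15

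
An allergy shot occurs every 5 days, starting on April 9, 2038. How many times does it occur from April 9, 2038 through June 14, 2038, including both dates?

14

Occurrences land 5·i days after April 9, 2038 for i = 0, 1, 2, …
The window opens on the start date, so the first occurrence inside is #1 on April 9, 2038.
June 14, 2038 is 66 days after the start; 66 ÷ 5 = 13 remainder 1. Last occurrence in the window: #14 on June 13, 2038.
Occurrences #1 through #14: 14 in total.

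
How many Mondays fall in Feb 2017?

Feb 1, 2017 is a Wednesday; the first Monday on or after it is Feb 6, 2017 (5 days later).
From Feb 6, 2017 to Feb 28, 2017 is 28 − 6 = 22 days.
22 ÷ 7 = 3 full weeks with remainder 1, so 3 more Mondays after the first → 4.

4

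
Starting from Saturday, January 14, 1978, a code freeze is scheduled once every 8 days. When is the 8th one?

The 8th occurrence is 7 intervals after the first: 7 × 8 = 56 days after January 14, 1978.
January has 31 days — 17 days to the end of January leaves 39.
February has 28 days (11 left).
11 days into March → March 11, 1978.

March 11, 1978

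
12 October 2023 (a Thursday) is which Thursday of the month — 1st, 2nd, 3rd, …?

2nd

Day 12 falls in week ⌈12/7⌉ of the month.
Days 1–7 hold the 1st Thursday, 8–14 the 2nd, 15–21 the 3rd, 22–28 the 4th, 29–31 the 5th.
12 is in the range for the 2nd.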